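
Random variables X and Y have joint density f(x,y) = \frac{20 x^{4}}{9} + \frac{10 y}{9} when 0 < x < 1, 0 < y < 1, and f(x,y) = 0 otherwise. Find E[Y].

E[Y] = ∫_0^1 ∫_0^1 y × f(x,y) dx dy
= \frac{16}{27}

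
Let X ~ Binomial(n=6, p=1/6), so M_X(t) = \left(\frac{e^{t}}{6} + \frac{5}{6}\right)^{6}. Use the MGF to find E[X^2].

To find E[X^2], compute M^(2)(0):
M^(1)(t) = \left(\frac{e^{t}}{6} + \frac{5}{6}\right)^{5} e^{t}
M^(2)(t) = \left(\frac{e^{t}}{6} + \frac{5}{6}\right)^{5} e^{t} + \frac{5 \left(\frac{e^{t}}{6} + \frac{5}{6}\right)^{4} e^{2 t}}{6}
M^(2)(0) = \frac{11}{6}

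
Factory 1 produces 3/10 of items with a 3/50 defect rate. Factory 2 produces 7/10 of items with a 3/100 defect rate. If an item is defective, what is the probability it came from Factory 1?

Using Bayes' theorem:
P(F1) = 3/10, P(D|F1) = 3/50
P(F2) = 7/10, P(D|F2) = 3/100
P(D) = P(D|F1)P(F1) + P(D|F2)P(F2)
     = \frac{39}{1000}
P(F1|D) = P(D|F1)P(F1) / P(D)
= \frac{6}{13}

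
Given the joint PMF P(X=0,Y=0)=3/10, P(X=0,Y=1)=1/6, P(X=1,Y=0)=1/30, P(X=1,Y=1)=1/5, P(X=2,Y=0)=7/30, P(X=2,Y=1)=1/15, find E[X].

First find marginal of X:
P(X=0) = 7/15
P(X=1) = 7/30
P(X=2) = 3/10
E[X] = 0 × 7/15 + 1 × 7/30 + 2 × 3/10 = 5/6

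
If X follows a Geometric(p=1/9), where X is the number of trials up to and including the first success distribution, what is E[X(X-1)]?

E[X(X-1)] = E[X² - X] = E[X²] - E[X]
E[X] = 9
E[X²] = Var(X) + (E[X])² = 72 + (9)² = 153
E[X(X-1)] = 153 - 9 = 144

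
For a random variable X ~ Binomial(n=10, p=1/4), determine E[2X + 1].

For X ~ Binomial(n=10, p=1/4):
E[X] = \frac{5}{2}
E[2X + 1] = 2 × E[X] + 1 = 6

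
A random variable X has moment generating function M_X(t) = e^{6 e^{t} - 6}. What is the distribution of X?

The MGF M(t) = e^{6 e^{t} - 6} is the standard form for the Poisson distribution.
Comparing with the known MGF formula identifies: Poisson(λ=6)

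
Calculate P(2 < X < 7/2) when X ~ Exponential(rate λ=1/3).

P(2 < X < 7/2) = ∫_{2}^{7/2} f(x) dx
where f(x) = \frac{e^{- \frac{x}{3}}}{3}
= - \frac{1}{e^{\frac{7}{6}}} + e^{- \frac{2}{3}}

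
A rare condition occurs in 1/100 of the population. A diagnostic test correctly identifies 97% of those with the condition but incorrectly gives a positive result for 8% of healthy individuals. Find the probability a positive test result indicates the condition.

Let D = the rare event, + = positive/flagged.
P(D) = 1/100
P(+|D) = 97/100
P(+|D') = 8/100 = 2/25
P(+) = P(+|D)P(D) + P(+|D')P(D')
     = \frac{97}{100} × \frac{1}{100} + \frac{2}{25} × \frac{99}{100}
     = \frac{889}{10000}
P(D|+) = P(+|D)P(D)/P(+) = \frac{97}{889}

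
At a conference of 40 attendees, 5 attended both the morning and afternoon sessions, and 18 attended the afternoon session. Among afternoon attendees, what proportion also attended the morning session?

P(A ∩ B) = 5/40 = 1/8
P(B) = 18/40 = 9/20
P(A|B) = P(A ∩ B) / P(B) = (1/8) / (9/20) = 5/18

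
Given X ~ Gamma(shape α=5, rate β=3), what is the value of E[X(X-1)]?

E[X(X-1)] = E[X² - X] = E[X²] - E[X]
E[X] = \frac{5}{3}
E[X²] = Var(X) + (E[X])² = \frac{5}{9} + (\frac{5}{3})² = \frac{10}{3}
E[X(X-1)] = \frac{10}{3} - \frac{5}{3} = \frac{5}{3}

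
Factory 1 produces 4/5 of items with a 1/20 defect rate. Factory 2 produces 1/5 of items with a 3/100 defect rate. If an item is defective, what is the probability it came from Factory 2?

Using Bayes' theorem:
P(F1) = 4/5, P(D|F1) = 1/20
P(F2) = 1/5, P(D|F2) = 3/100
P(D) = P(D|F1)P(F1) + P(D|F2)P(F2)
     = \frac{23}{500}
P(F2|D) = P(D|F2)P(F2) / P(D)
= \frac{3}{23}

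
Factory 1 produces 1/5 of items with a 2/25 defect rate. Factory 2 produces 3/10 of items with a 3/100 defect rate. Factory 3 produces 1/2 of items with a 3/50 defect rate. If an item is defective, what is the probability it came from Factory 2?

Using Bayes' theorem:
P(F1) = 1/5, P(D|F1) = 2/25
P(F2) = 3/10, P(D|F2) = 3/100
P(F3) = 1/2, P(D|F3) = 3/50
P(D) = P(D|F1)P(F1) + P(D|F2)P(F2) + P(D|F3)P(F3)
     = \frac{11}{200}
P(F2|D) = P(D|F2)P(F2) / P(D)
= \frac{9}{55}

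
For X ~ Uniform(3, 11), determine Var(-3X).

For X ~ Uniform(3, 11):
Var(X) = \frac{16}{3}
Var(-3X) = (-3)² × Var(X) = 9 × \frac{16}{3} = 48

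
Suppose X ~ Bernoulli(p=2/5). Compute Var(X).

For X ~ Bernoulli(p=2/5):
Var(X) = \frac{6}{25}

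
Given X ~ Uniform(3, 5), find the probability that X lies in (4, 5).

P(4 < X < 5) = ∫_{4}^{5} f(x) dx
where f(x) = \frac{1}{2}
= \frac{1}{2}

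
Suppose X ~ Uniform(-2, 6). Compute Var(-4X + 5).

For X ~ Uniform(-2, 6):
Var(X) = \frac{16}{3}
Var(-4X + 5) = (-4)² × Var(X) = 16 × \frac{16}{3} = \frac{256}{3}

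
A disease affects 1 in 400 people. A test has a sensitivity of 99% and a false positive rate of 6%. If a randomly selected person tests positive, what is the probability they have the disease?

Let D = the rare event, + = positive/flagged.
P(D) = 1/400
P(+|D) = 99/100
P(+|D') = 6/100 = 3/50
P(+) = P(+|D)P(D) + P(+|D')P(D')
     = \frac{99}{100} × \frac{1}{400} + \frac{3}{50} × \frac{399}{400}
     = \frac{2493}{40000}
P(D|+) = P(+|D)P(D)/P(+) = \frac{11}{277}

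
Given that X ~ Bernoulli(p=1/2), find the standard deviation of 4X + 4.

For X ~ Bernoulli(p=1/2):
Var(X) = \frac{1}{4}
SD(X) = √(Var(X)) = √(\frac{1}{4}) = \frac{1}{2}
SD(4X + 4) = |4| × SD(X) = 4 × \frac{1}{2} = 2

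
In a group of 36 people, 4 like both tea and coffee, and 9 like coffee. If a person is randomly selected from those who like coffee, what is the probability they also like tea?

P(A ∩ B) = 4/36 = 1/9
P(B) = 9/36 = 1/4
P(A|B) = P(A ∩ B) / P(B) = (1/9) / (1/4) = 4/9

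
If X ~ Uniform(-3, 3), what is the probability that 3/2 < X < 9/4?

P(3/2 < X < 9/4) = ∫_{3/2}^{9/4} f(x) dx
where f(x) = \frac{1}{6}
= \frac{1}{8}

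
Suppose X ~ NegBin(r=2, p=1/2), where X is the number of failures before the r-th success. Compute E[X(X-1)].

E[X(X-1)] = E[X² - X] = E[X²] - E[X]
E[X] = 2
E[X²] = Var(X) + (E[X])² = 4 + (2)² = 8
E[X(X-1)] = 8 - 2 = 6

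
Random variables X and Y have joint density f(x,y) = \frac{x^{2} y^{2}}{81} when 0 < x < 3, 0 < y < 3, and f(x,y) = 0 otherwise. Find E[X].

f_X(x) = ∫_0^3 \frac{x^{2} y^{2}}{81} dy = \frac{x^{2}}{9}
E[X] = ∫_0^3 x × (\frac{x^{2}}{9}) dx = \frac{9}{4}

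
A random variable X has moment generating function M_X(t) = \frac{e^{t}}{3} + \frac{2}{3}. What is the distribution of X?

The MGF M(t) = \frac{e^{t}}{3} + \frac{2}{3} is the standard form for the Bernoulli distribution.
Comparing with the known MGF formula identifies: Bernoulli(p=1/3)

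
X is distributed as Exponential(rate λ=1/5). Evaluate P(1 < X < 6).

P(1 < X < 6) = ∫_{1}^{6} f(x) dx
where f(x) = \frac{e^{- \frac{x}{5}}}{5}
= - \frac{1 - e}{e^{\frac{6}{5}}}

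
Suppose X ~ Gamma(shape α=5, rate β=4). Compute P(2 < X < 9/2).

P(2 < X < 9/2) = ∫_{2}^{9/2} f(x) dx
where f(x) = \frac{128 x^{4} e^{- 4 x}}{3}
= \frac{-5527 + 297 e^{10}}{e^{18}}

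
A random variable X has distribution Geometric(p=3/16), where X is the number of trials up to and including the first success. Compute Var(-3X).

For X ~ Geometric(p=3/16), where X is the number of trials up to and including the first success:
Var(X) = \frac{208}{9}
Var(-3X) = (-3)² × Var(X) = 9 × \frac{208}{9} = 208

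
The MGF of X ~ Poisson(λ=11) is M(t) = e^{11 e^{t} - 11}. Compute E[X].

To find E[X], compute M^(1)(0):
M^(1)(t) = 11 e^{t} e^{11 e^{t} - 11}
M^(1)(0) = 11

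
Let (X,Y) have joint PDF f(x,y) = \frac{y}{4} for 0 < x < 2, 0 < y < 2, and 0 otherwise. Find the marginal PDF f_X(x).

f_X(x) = ∫_0^2 f(x,y) dy
= ∫_0^2 \frac{y}{4} dy
= \frac{1}{2} for 0 < x < 2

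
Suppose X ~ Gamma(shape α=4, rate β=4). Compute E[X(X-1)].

E[X(X-1)] = E[X² - X] = E[X²] - E[X]
E[X] = 1
E[X²] = Var(X) + (E[X])² = \frac{1}{4} + (1)² = \frac{5}{4}
E[X(X-1)] = \frac{5}{4} - 1 = \frac{1}{4}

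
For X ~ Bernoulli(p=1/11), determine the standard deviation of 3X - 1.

For X ~ Bernoulli(p=1/11):
Var(X) = \frac{10}{121}
SD(X) = √(Var(X)) = √(\frac{10}{121}) = \frac{\sqrt{10}}{11}
SD(3X - 1) = |3| × SD(X) = 3 × \frac{\sqrt{10}}{11} = \frac{3 \sqrt{10}}{11}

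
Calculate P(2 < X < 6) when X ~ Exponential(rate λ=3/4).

P(2 < X < 6) = ∫_{2}^{6} f(x) dx
where f(x) = \frac{3 e^{- \frac{3 x}{4}}}{4}
= - \frac{1 - e^{3}}{e^{\frac{9}{2}}}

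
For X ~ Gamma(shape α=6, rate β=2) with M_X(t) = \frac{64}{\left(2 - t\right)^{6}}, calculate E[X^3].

To find E[X^3], compute M^(3)(0):
M^(1)(t) = \frac{384}{\left(2 - t\right)^{7}}
M^(2)(t) = \frac{2688}{\left(2 - t\right)^{8}}
M^(3)(t) = \frac{21504}{\left(2 - t\right)^{9}}
M^(3)(0) = 42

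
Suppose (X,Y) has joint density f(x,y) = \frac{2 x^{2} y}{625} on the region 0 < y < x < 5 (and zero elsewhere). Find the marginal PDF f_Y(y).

f_Y(y) = ∫_y^5 \frac{2 x^{2} y}{625} dx = \frac{2 y \left(125 - y^{3}\right)}{1875}
for 0 < y < 5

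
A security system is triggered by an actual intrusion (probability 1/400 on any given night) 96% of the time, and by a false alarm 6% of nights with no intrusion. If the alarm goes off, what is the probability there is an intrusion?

Let D = the rare event, + = positive/flagged.
P(D) = 1/400
P(+|D) = 96/100 = 24/25
P(+|D') = 6/100 = 3/50
P(+) = P(+|D)P(D) + P(+|D')P(D')
     = \frac{24}{25} × \frac{1}{400} + \frac{3}{50} × \frac{399}{400}
     = \frac{249}{4000}
P(D|+) = P(+|D)P(D)/P(+) = \frac{16}{415}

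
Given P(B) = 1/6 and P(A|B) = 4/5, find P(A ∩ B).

By definition, P(A|B) = P(A ∩ B) / P(B)
So P(A ∩ B) = P(A|B) × P(B)
= 4/5 × 1/6
= 2/15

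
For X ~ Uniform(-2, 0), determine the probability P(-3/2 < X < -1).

P(-3/2 < X < -1) = ∫_{-3/2}^{-1} f(x) dx
where f(x) = \frac{1}{2}
= \frac{1}{4}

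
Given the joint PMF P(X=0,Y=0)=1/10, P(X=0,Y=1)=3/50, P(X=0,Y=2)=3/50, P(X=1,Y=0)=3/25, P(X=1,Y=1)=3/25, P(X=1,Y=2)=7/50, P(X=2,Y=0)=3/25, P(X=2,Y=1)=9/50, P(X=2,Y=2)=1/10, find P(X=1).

P(X=1) = P(X=1,Y=0) + P(X=1,Y=1) + P(X=1,Y=2)
= 3/25 + 3/25 + 7/50
= 19/50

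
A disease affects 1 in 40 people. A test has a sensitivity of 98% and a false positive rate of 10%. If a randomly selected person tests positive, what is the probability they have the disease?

Let D = the rare event, + = positive/flagged.
P(D) = 1/40
P(+|D) = 98/100 = 49/50
P(+|D') = 10/100 = 1/10
P(+) = P(+|D)P(D) + P(+|D')P(D')
     = \frac{49}{50} × \frac{1}{40} + \frac{1}{10} × \frac{39}{40}
     = \frac{61}{500}
P(D|+) = P(+|D)P(D)/P(+) = \frac{49}{244}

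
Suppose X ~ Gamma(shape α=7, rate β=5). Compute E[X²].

Using the identity E[X²] = Var(X) + (E[X])²:
E[X] = \frac{7}{5}
Var(X) = \frac{7}{25}
E[X²] = \frac{7}{25} + (\frac{7}{5})²
= \frac{56}{25}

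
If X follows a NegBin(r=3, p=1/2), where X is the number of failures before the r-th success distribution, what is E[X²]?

Using the identity E[X²] = Var(X) + (E[X])²:
E[X] = 3
Var(X) = 6
E[X²] = 6 + (3)²
= 15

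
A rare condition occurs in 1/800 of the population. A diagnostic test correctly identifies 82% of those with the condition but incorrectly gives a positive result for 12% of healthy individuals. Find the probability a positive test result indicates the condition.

Let D = the rare event, + = positive/flagged.
P(D) = 1/800
P(+|D) = 82/100 = 41/50
P(+|D') = 12/100 = 3/25
P(+) = P(+|D)P(D) + P(+|D')P(D')
     = \frac{41}{50} × \frac{1}{800} + \frac{3}{25} × \frac{799}{800}
     = \frac{967}{8000}
P(D|+) = P(+|D)P(D)/P(+) = \frac{41}{4835}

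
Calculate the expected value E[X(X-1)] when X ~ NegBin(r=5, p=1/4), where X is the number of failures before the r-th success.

E[X(X-1)] = E[X² - X] = E[X²] - E[X]
E[X] = 15
E[X²] = Var(X) + (E[X])² = 60 + (15)² = 285
E[X(X-1)] = 285 - 15 = 270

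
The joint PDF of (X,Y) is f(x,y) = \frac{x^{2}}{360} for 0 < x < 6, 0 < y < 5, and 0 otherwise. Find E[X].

f_X(x) = ∫_0^5 \frac{x^{2}}{360} dy = \frac{x^{2}}{72}
E[X] = ∫_0^6 x × (\frac{x^{2}}{72}) dx = \frac{9}{2}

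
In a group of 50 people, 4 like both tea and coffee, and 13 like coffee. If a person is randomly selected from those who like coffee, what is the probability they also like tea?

P(A ∩ B) = 4/50 = 2/25
P(B) = 13/50
P(A|B) = P(A ∩ B) / P(B) = (2/25) / (13/50) = 4/13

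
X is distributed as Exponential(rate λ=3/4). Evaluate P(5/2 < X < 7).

P(5/2 < X < 7) = ∫_{5/2}^{7} f(x) dx
where f(x) = \frac{3 e^{- \frac{3 x}{4}}}{4}
= - \frac{1}{e^{\frac{21}{4}}} + e^{- \frac{15}{8}}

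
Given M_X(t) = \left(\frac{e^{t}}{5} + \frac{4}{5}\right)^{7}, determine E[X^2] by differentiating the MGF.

To find E[X^2], compute M^(2)(0):
M^(1)(t) = \frac{7 \left(\frac{e^{t}}{5} + \frac{4}{5}\right)^{6} e^{t}}{5}
M^(2)(t) = \frac{7 \left(\frac{e^{t}}{5} + \frac{4}{5}\right)^{6} e^{t}}{5} + \frac{42 \left(\frac{e^{t}}{5} + \frac{4}{5}\right)^{5} e^{2 t}}{25}
M^(2)(0) = \frac{77}{25}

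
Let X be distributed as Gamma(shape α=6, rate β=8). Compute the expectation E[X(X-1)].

E[X(X-1)] = E[X² - X] = E[X²] - E[X]
E[X] = \frac{3}{4}
E[X²] = Var(X) + (E[X])² = \frac{3}{32} + (\frac{3}{4})² = \frac{21}{32}
E[X(X-1)] = \frac{21}{32} - \frac{3}{4} = - \frac{3}{32}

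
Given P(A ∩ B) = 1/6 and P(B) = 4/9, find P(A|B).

P(A|B) = P(A ∩ B) / P(B)
= (1/6) / (4/9)
= 3/8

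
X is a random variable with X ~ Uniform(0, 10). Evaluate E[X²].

Using the identity E[X²] = Var(X) + (E[X])²:
E[X] = 5
Var(X) = \frac{25}{3}
E[X²] = \frac{25}{3} + (5)²
= \frac{100}{3}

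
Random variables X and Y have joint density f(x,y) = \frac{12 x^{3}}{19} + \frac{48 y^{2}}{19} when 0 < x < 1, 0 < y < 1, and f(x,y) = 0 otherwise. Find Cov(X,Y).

E[XY] = ∫∫ xy × f(x,y) dx dy = \frac{36}{95}
E[X] = \frac{52}{95}
E[Y] = \frac{27}{38}
Cov(X,Y) = E[XY] - E[X]E[Y] = - \frac{18}{1805}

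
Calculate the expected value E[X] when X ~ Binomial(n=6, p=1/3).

For X ~ Binomial(n=6, p=1/3), the expected value is:
E[X] = 2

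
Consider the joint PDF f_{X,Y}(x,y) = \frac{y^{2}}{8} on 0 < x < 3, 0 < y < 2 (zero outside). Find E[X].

f_X(x) = ∫_0^2 \frac{y^{2}}{8} dy = \frac{1}{3}
E[X] = ∫_0^3 x × (\frac{1}{3}) dx = \frac{3}{2}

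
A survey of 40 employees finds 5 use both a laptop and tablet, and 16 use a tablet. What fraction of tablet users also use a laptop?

P(A ∩ B) = 5/40 = 1/8
P(B) = 16/40 = 2/5
P(A|B) = P(A ∩ B) / P(B) = (1/8) / (2/5) = 5/16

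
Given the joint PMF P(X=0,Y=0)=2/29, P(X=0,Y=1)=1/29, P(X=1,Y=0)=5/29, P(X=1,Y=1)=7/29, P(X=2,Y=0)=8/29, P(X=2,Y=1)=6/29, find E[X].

First find marginal of X:
P(X=0) = 3/29
P(X=1) = 12/29
P(X=2) = 14/29
E[X] = 0 × 3/29 + 1 × 12/29 + 2 × 14/29 = 40/29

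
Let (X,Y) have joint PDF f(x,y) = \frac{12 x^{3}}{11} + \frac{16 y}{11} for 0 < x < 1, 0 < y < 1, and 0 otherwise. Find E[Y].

E[Y] = ∫_0^1 ∫_0^1 y × f(x,y) dx dy
= \frac{41}{66}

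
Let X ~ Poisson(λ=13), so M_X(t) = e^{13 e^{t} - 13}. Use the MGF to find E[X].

To find E[X], compute M^(1)(0):
M^(1)(t) = 13 e^{t} e^{13 e^{t} - 13}
M^(1)(0) = 13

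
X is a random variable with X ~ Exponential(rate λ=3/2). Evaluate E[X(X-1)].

E[X(X-1)] = E[X² - X] = E[X²] - E[X]
E[X] = \frac{2}{3}
E[X²] = Var(X) + (E[X])² = \frac{4}{9} + (\frac{2}{3})² = \frac{8}{9}
E[X(X-1)] = \frac{8}{9} - \frac{2}{3} = \frac{2}{9}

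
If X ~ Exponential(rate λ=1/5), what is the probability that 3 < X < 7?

P(3 < X < 7) = ∫_{3}^{7} f(x) dx
where f(x) = \frac{e^{- \frac{x}{5}}}{5}
= - \frac{1 - e^{\frac{4}{5}}}{e^{\frac{7}{5}}}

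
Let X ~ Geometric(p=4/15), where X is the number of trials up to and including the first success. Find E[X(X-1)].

E[X(X-1)] = E[X² - X] = E[X²] - E[X]
E[X] = \frac{15}{4}
E[X²] = Var(X) + (E[X])² = \frac{165}{16} + (\frac{15}{4})² = \frac{195}{8}
E[X(X-1)] = \frac{195}{8} - \frac{15}{4} = \frac{165}{8}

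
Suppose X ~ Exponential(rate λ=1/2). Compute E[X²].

Using the identity E[X²] = Var(X) + (E[X])²:
E[X] = 2
Var(X) = 4
E[X²] = 4 + (2)²
= 8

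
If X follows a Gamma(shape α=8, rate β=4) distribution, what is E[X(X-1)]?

E[X(X-1)] = E[X² - X] = E[X²] - E[X]
E[X] = 2
E[X²] = Var(X) + (E[X])² = \frac{1}{2} + (2)² = \frac{9}{2}
E[X(X-1)] = \frac{9}{2} - 2 = \frac{5}{2}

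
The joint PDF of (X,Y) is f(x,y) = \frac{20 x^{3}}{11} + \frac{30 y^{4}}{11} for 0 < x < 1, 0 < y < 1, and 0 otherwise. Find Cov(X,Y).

E[XY] = ∫∫ xy × f(x,y) dx dy = \frac{9}{22}
E[X] = \frac{7}{11}
E[Y] = \frac{15}{22}
Cov(X,Y) = E[XY] - E[X]E[Y] = - \frac{3}{121}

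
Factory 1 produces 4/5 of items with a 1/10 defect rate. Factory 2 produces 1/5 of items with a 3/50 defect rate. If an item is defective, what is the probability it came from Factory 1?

Using Bayes' theorem:
P(F1) = 4/5, P(D|F1) = 1/10
P(F2) = 1/5, P(D|F2) = 3/50
P(D) = P(D|F1)P(F1) + P(D|F2)P(F2)
     = \frac{23}{250}
P(F1|D) = P(D|F1)P(F1) / P(D)
= \frac{20}{23}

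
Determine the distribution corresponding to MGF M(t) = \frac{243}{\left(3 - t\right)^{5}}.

The MGF M(t) = \frac{243}{\left(3 - t\right)^{5}} is the standard form for the Gamma distribution.
Comparing with the known MGF formula identifies: Gamma(shape α=5, rate β=3)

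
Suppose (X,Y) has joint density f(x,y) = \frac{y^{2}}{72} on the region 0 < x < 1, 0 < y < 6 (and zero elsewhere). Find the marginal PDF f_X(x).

f_X(x) = ∫_0^6 f(x,y) dy
= ∫_0^6 \frac{y^{2}}{72} dy
= 1 for 0 < x < 1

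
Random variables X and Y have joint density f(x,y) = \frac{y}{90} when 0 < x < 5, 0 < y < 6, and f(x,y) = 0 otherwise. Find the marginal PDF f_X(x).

f_X(x) = ∫_0^6 f(x,y) dy
= ∫_0^6 \frac{y}{90} dy
= \frac{1}{5} for 0 < x < 5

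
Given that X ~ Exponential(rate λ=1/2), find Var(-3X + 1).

For X ~ Exponential(rate λ=1/2):
Var(X) = 4
Var(-3X + 1) = (-3)² × Var(X) = 9 × 4 = 36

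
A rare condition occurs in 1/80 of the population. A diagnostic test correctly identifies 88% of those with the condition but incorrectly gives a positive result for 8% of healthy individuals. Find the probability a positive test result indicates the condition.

Let D = the rare event, + = positive/flagged.
P(D) = 1/80
P(+|D) = 88/100 = 22/25
P(+|D') = 8/100 = 2/25
P(+) = P(+|D)P(D) + P(+|D')P(D')
     = \frac{22}{25} × \frac{1}{80} + \frac{2}{25} × \frac{79}{80}
     = \frac{9}{100}
P(D|+) = P(+|D)P(D)/P(+) = \frac{11}{90}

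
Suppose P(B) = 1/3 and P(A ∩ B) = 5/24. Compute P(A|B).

P(A|B) = P(A ∩ B) / P(B)
= (5/24) / (1/3)
= 5/8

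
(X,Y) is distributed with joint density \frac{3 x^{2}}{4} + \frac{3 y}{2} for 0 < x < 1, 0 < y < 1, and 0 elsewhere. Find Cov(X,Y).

E[XY] = ∫∫ xy × f(x,y) dx dy = \frac{11}{32}
E[X] = \frac{9}{16}
E[Y] = \frac{5}{8}
Cov(X,Y) = E[XY] - E[X]E[Y] = - \frac{1}{128}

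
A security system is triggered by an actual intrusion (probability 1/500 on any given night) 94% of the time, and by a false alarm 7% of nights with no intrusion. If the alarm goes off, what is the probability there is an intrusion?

Let D = the rare event, + = positive/flagged.
P(D) = 1/500
P(+|D) = 94/100 = 47/50
P(+|D') = 7/100
P(+) = P(+|D)P(D) + P(+|D')P(D')
     = \frac{47}{50} × \frac{1}{500} + \frac{7}{100} × \frac{499}{500}
     = \frac{3587}{50000}
P(D|+) = P(+|D)P(D)/P(+) = \frac{94}{3587}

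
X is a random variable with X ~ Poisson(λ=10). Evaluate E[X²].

Using the identity E[X²] = Var(X) + (E[X])²:
E[X] = 10
Var(X) = 10
E[X²] = 10 + (10)²
= 110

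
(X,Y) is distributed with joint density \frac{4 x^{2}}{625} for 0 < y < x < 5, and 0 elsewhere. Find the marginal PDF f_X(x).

f_X(x) = ∫_0^x \frac{4 x^{2}}{625} dy = \frac{4 x^{3}}{625}
for 0 < x < 5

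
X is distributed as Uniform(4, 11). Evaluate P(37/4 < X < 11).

P(37/4 < X < 11) = ∫_{37/4}^{11} f(x) dx
where f(x) = \frac{1}{7}
= \frac{1}{4}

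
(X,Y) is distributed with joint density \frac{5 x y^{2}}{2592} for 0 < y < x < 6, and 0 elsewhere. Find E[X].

f_X(x) = ∫_0^x \frac{5 x y^{2}}{2592} dy = \frac{5 x^{4}}{7776}
E[X] = ∫_0^6 x × (\frac{5 x^{4}}{7776}) dx = 5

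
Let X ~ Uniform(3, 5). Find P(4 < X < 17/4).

P(4 < X < 17/4) = ∫_{4}^{17/4} f(x) dx
where f(x) = \frac{1}{2}
= \frac{1}{8}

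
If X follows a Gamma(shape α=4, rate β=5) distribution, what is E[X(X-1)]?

E[X(X-1)] = E[X² - X] = E[X²] - E[X]
E[X] = \frac{4}{5}
E[X²] = Var(X) + (E[X])² = \frac{4}{25} + (\frac{4}{5})² = \frac{4}{5}
E[X(X-1)] = \frac{4}{5} - \frac{4}{5} = 0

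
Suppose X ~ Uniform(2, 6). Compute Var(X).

For X ~ Uniform(2, 6):
Var(X) = \frac{4}{3}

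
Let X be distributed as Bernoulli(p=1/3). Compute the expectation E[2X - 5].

For X ~ Bernoulli(p=1/3):
E[X] = \frac{1}{3}
E[2X - 5] = 2 × E[X] - 5 = - \frac{13}{3}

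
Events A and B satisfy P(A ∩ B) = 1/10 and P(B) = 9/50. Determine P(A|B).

P(A|B) = P(A ∩ B) / P(B)
= (1/10) / (9/50)
= 5/9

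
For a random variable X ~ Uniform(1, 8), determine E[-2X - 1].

For X ~ Uniform(1, 8):
E[X] = \frac{9}{2}
E[-2X - 1] = -2 × E[X] - 1 = -10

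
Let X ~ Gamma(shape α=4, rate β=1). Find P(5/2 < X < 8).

P(5/2 < X < 8) = ∫_{5/2}^{8} f(x) dx
where f(x) = \frac{x^{3} e^{- x}}{6}
= - \frac{379}{3 e^{8}} + \frac{443}{48 e^{\frac{5}{2}}}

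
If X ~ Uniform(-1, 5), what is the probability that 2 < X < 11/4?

P(2 < X < 11/4) = ∫_{2}^{11/4} f(x) dx
where f(x) = \frac{1}{6}
= \frac{1}{8}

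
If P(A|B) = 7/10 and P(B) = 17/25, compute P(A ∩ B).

By definition, P(A|B) = P(A ∩ B) / P(B)
So P(A ∩ B) = P(A|B) × P(B)
= 7/10 × 17/25
= 119/250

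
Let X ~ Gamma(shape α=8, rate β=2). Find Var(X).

For X ~ Gamma(shape α=8, rate β=2):
Var(X) = 2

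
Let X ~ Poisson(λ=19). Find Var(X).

For X ~ Poisson(λ=19):
Var(X) = 19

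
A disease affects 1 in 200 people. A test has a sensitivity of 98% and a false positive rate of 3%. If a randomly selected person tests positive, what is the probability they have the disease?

Let D = the rare event, + = positive/flagged.
P(D) = 1/200
P(+|D) = 98/100 = 49/50
P(+|D') = 3/100
P(+) = P(+|D)P(D) + P(+|D')P(D')
     = \frac{49}{50} × \frac{1}{200} + \frac{3}{100} × \frac{199}{200}
     = \frac{139}{4000}
P(D|+) = P(+|D)P(D)/P(+) = \frac{98}{695}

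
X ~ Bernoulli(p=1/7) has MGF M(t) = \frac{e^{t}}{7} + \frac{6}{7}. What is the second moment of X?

To find E[X^2], compute M^(2)(0):
M^(1)(t) = \frac{e^{t}}{7}
M^(2)(t) = \frac{e^{t}}{7}
M^(2)(0) = \frac{1}{7}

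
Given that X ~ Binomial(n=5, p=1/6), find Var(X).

For X ~ Binomial(n=5, p=1/6):
Var(X) = \frac{25}{36}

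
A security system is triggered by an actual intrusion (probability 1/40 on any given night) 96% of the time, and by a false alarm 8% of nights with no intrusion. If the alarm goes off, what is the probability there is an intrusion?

Let D = the rare event, + = positive/flagged.
P(D) = 1/40
P(+|D) = 96/100 = 24/25
P(+|D') = 8/100 = 2/25
P(+) = P(+|D)P(D) + P(+|D')P(D')
     = \frac{24}{25} × \frac{1}{40} + \frac{2}{25} × \frac{39}{40}
     = \frac{51}{500}
P(D|+) = P(+|D)P(D)/P(+) = \frac{4}{17}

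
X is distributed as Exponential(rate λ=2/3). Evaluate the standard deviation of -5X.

For X ~ Exponential(rate λ=2/3):
Var(X) = \frac{9}{4}
SD(X) = √(Var(X)) = √(\frac{9}{4}) = \frac{3}{2}
SD(-5X) = |-5| × SD(X) = 5 × \frac{3}{2} = \frac{15}{2}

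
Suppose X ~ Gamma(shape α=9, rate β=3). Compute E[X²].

Using the identity E[X²] = Var(X) + (E[X])²:
E[X] = 3
Var(X) = 1
E[X²] = 1 + (3)²
= 10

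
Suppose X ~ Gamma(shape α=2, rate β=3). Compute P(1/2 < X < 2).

P(1/2 < X < 2) = ∫_{1/2}^{2} f(x) dx
where f(x) = 9 x e^{- 3 x}
= - \frac{7}{e^{6}} + \frac{5}{2 e^{\frac{3}{2}}}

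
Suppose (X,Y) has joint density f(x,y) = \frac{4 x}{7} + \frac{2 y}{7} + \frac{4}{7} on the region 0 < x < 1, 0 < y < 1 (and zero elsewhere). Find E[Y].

E[Y] = ∫_0^1 ∫_0^1 y × f(x,y) dx dy
= \frac{11}{21}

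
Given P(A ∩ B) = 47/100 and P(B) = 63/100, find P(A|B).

P(A|B) = P(A ∩ B) / P(B)
= (47/100) / (63/100)
= 47/63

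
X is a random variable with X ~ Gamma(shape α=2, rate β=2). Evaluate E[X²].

Using the identity E[X²] = Var(X) + (E[X])²:
E[X] = 1
Var(X) = \frac{1}{2}
E[X²] = \frac{1}{2} + (1)²
= \frac{3}{2}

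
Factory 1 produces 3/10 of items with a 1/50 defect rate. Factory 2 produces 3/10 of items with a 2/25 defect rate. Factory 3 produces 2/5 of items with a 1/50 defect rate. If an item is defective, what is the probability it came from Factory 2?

Using Bayes' theorem:
P(F1) = 3/10, P(D|F1) = 1/50
P(F2) = 3/10, P(D|F2) = 2/25
P(F3) = 2/5, P(D|F3) = 1/50
P(D) = P(D|F1)P(F1) + P(D|F2)P(F2) + P(D|F3)P(F3)
     = \frac{19}{500}
P(F2|D) = P(D|F2)P(F2) / P(D)
= \frac{12}{19}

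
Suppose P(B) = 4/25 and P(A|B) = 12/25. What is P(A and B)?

By definition, P(A|B) = P(A ∩ B) / P(B)
So P(A ∩ B) = P(A|B) × P(B)
= 12/25 × 4/25
= 48/625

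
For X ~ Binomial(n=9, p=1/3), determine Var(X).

For X ~ Binomial(n=9, p=1/3):
Var(X) = 2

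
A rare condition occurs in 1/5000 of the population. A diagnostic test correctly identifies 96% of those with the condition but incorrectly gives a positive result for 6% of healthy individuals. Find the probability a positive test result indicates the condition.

Let D = the rare event, + = positive/flagged.
P(D) = 1/5000
P(+|D) = 96/100 = 24/25
P(+|D') = 6/100 = 3/50
P(+) = P(+|D)P(D) + P(+|D')P(D')
     = \frac{24}{25} × \frac{1}{5000} + \frac{3}{50} × \frac{4999}{5000}
     = \frac{3009}{50000}
P(D|+) = P(+|D)P(D)/P(+) = \frac{16}{5015}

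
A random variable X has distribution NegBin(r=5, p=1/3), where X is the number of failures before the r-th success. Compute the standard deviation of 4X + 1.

For X ~ NegBin(r=5, p=1/3), where X is the number of failures before the r-th success:
Var(X) = 30
SD(X) = √(Var(X)) = √(30) = \sqrt{30}
SD(4X + 1) = |4| × SD(X) = 4 × \sqrt{30} = 4 \sqrt{30}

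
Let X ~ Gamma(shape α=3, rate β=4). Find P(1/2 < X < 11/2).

P(1/2 < X < 11/2) = ∫_{1/2}^{11/2} f(x) dx
where f(x) = 32 x^{2} e^{- 4 x}
= \frac{5 \left(-53 + e^{20}\right)}{e^{22}}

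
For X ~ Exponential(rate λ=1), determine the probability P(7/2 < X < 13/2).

P(7/2 < X < 13/2) = ∫_{7/2}^{13/2} f(x) dx
where f(x) = e^{- x}
= - \frac{1 - e^{3}}{e^{\frac{13}{2}}}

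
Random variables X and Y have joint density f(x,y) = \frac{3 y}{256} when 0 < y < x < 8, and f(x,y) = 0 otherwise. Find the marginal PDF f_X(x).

f_X(x) = ∫_0^x \frac{3 y}{256} dy = \frac{3 x^{2}}{512}
for 0 < x < 8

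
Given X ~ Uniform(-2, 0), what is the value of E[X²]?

Using the identity E[X²] = Var(X) + (E[X])²:
E[X] = -1
Var(X) = \frac{1}{3}
E[X²] = \frac{1}{3} + (-1)²
= \frac{4}{3}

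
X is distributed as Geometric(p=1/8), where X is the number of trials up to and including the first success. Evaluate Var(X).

For X ~ Geometric(p=1/8), where X is the number of trials up to and including the first success:
Var(X) = 56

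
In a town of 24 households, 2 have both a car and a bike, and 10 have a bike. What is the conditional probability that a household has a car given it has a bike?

P(A ∩ B) = 2/24 = 1/12
P(B) = 10/24 = 5/12
P(A|B) = P(A ∩ B) / P(B) = (1/12) / (5/12) = 1/5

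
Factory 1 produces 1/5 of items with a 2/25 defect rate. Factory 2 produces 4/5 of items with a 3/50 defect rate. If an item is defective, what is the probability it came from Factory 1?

Using Bayes' theorem:
P(F1) = 1/5, P(D|F1) = 2/25
P(F2) = 4/5, P(D|F2) = 3/50
P(D) = P(D|F1)P(F1) + P(D|F2)P(F2)
     = \frac{8}{125}
P(F1|D) = P(D|F1)P(F1) / P(D)
= \frac{1}{4}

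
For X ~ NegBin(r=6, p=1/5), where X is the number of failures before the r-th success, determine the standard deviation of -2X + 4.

For X ~ NegBin(r=6, p=1/5), where X is the number of failures before the r-th success:
Var(X) = 120
SD(X) = √(Var(X)) = √(120) = 2 \sqrt{30}
SD(-2X + 4) = |-2| × SD(X) = 2 × 2 \sqrt{30} = 4 \sqrt{30}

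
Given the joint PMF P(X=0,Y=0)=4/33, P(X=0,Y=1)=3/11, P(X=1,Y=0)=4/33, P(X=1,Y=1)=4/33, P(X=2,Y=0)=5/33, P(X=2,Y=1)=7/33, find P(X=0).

P(X=0) = P(X=0,Y=0) + P(X=0,Y=1)
= 4/33 + 3/11
= 13/33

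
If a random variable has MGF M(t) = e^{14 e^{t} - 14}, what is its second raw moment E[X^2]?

To find E[X^2], compute M^(2)(0):
M^(1)(t) = 14 e^{t} e^{14 e^{t} - 14}
M^(2)(t) = 196 e^{2 t} e^{14 e^{t} - 14} + 14 e^{t} e^{14 e^{t} - 14}
M^(2)(0) = 210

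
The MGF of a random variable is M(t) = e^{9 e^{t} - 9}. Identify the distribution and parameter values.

The MGF M(t) = e^{9 e^{t} - 9} is the standard form for the Poisson distribution.
Comparing with the known MGF formula identifies: Poisson(λ=9)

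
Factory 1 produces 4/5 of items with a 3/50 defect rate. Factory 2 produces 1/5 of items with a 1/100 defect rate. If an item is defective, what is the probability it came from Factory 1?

Using Bayes' theorem:
P(F1) = 4/5, P(D|F1) = 3/50
P(F2) = 1/5, P(D|F2) = 1/100
P(D) = P(D|F1)P(F1) + P(D|F2)P(F2)
     = \frac{1}{20}
P(F1|D) = P(D|F1)P(F1) / P(D)
= \frac{24}{25}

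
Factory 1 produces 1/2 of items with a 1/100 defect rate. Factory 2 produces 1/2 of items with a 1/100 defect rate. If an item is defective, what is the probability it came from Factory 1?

Using Bayes' theorem:
P(F1) = 1/2, P(D|F1) = 1/100
P(F2) = 1/2, P(D|F2) = 1/100
P(D) = P(D|F1)P(F1) + P(D|F2)P(F2)
     = \frac{1}{100}
P(F1|D) = P(D|F1)P(F1) / P(D)
= \frac{1}{2}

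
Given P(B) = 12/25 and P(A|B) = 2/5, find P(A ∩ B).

By definition, P(A|B) = P(A ∩ B) / P(B)
So P(A ∩ B) = P(A|B) × P(B)
= 2/5 × 12/25
= 24/125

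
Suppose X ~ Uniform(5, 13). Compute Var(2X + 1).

For X ~ Uniform(5, 13):
Var(X) = \frac{16}{3}
Var(2X + 1) = (2)² × Var(X) = 4 × \frac{16}{3} = \frac{64}{3}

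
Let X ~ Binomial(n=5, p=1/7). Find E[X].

For X ~ Binomial(n=5, p=1/7), the expected value is:
E[X] = \frac{5}{7}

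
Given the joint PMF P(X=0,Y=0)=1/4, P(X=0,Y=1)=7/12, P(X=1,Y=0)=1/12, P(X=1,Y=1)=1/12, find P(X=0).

P(X=0) = P(X=0,Y=0) + P(X=0,Y=1)
= 1/4 + 7/12
= 5/6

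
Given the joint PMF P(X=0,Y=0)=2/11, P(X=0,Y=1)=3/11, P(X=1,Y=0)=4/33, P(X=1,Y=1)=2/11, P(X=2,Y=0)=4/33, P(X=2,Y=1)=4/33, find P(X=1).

P(X=1) = P(X=1,Y=0) + P(X=1,Y=1)
= 4/33 + 2/11
= 10/33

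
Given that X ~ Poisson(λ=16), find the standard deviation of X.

For X ~ Poisson(λ=16):
Var(X) = 16
SD(X) = √(Var(X)) = √(16) = 4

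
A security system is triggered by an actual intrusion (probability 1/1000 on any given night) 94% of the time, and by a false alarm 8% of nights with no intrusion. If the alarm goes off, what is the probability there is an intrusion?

Let D = the rare event, + = positive/flagged.
P(D) = 1/1000
P(+|D) = 94/100 = 47/50
P(+|D') = 8/100 = 2/25
P(+) = P(+|D)P(D) + P(+|D')P(D')
     = \frac{47}{50} × \frac{1}{1000} + \frac{2}{25} × \frac{999}{1000}
     = \frac{4043}{50000}
P(D|+) = P(+|D)P(D)/P(+) = \frac{47}{4043}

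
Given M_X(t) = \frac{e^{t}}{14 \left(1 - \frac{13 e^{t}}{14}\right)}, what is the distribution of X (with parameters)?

The MGF M(t) = \frac{e^{t}}{14 \left(1 - \frac{13 e^{t}}{14}\right)} is the standard form for the Geometric distribution.
Comparing with the known MGF formula identifies: Geometric(p=1/14), X = trial number of first success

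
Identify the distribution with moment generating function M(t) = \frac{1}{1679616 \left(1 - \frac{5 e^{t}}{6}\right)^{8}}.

The MGF M(t) = \frac{1}{1679616 \left(1 - \frac{5 e^{t}}{6}\right)^{8}} is the standard form for the NegativeBinomial distribution.
Comparing with the known MGF formula identifies: NegBin(r=8, p=1/6), X = failures before r-th success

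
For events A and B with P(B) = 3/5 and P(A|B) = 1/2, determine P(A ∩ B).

By definition, P(A|B) = P(A ∩ B) / P(B)
So P(A ∩ B) = P(A|B) × P(B)
= 1/2 × 3/5
= 3/10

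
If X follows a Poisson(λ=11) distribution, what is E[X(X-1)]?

E[X(X-1)] = E[X² - X] = E[X²] - E[X]
E[X] = 11
E[X²] = Var(X) + (E[X])² = 11 + (11)² = 132
E[X(X-1)] = 132 - 11 = 121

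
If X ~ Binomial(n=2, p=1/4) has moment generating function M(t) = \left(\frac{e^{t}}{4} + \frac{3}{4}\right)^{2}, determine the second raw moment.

To find E[X^2], compute M^(2)(0):
M^(1)(t) = \frac{\left(\frac{e^{t}}{4} + \frac{3}{4}\right) e^{t}}{2}
M^(2)(t) = \frac{\left(\frac{e^{t}}{4} + \frac{3}{4}\right) e^{t}}{2} + \frac{e^{2 t}}{8}
M^(2)(0) = \frac{5}{8}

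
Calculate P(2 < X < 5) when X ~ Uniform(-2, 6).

P(2 < X < 5) = ∫_{2}^{5} f(x) dx
where f(x) = \frac{1}{8}
= \frac{3}{8}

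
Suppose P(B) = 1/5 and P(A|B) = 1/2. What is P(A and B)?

By definition, P(A|B) = P(A ∩ B) / P(B)
So P(A ∩ B) = P(A|B) × P(B)
= 1/2 × 1/5
= 1/10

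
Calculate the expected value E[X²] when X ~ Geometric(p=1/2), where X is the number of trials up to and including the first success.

Using the identity E[X²] = Var(X) + (E[X])²:
E[X] = 2
Var(X) = 2
E[X²] = 2 + (2)²
= 6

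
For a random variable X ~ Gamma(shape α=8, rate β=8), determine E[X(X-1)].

E[X(X-1)] = E[X² - X] = E[X²] - E[X]
E[X] = 1
E[X²] = Var(X) + (E[X])² = \frac{1}{8} + (1)² = \frac{9}{8}
E[X(X-1)] = \frac{9}{8} - 1 = \frac{1}{8}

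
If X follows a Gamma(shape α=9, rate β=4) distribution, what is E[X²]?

Using the identity E[X²] = Var(X) + (E[X])²:
E[X] = \frac{9}{4}
Var(X) = \frac{9}{16}
E[X²] = \frac{9}{16} + (\frac{9}{4})²
= \frac{45}{8}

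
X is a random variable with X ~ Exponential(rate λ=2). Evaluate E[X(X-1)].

E[X(X-1)] = E[X² - X] = E[X²] - E[X]
E[X] = \frac{1}{2}
E[X²] = Var(X) + (E[X])² = \frac{1}{4} + (\frac{1}{2})² = \frac{1}{2}
E[X(X-1)] = \frac{1}{2} - \frac{1}{2} = 0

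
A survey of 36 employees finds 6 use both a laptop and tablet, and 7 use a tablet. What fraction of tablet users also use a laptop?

P(A ∩ B) = 6/36 = 1/6
P(B) = 7/36
P(A|B) = P(A ∩ B) / P(B) = (1/6) / (7/36) = 6/7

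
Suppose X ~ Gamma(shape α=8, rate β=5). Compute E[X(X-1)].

E[X(X-1)] = E[X² - X] = E[X²] - E[X]
E[X] = \frac{8}{5}
E[X²] = Var(X) + (E[X])² = \frac{8}{25} + (\frac{8}{5})² = \frac{72}{25}
E[X(X-1)] = \frac{72}{25} - \frac{8}{5} = \frac{32}{25}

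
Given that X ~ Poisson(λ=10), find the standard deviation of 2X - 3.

For X ~ Poisson(λ=10):
Var(X) = 10
SD(X) = √(Var(X)) = √(10) = \sqrt{10}
SD(2X - 3) = |2| × SD(X) = 2 × \sqrt{10} = 2 \sqrt{10}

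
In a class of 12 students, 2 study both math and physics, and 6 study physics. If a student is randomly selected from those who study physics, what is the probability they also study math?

P(A ∩ B) = 2/12 = 1/6
P(B) = 6/12 = 1/2
P(A|B) = P(A ∩ B) / P(B) = (1/6) / (1/2) = 1/3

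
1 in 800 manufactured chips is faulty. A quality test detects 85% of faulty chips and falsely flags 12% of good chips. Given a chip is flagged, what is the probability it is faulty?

Let D = the rare event, + = positive/flagged.
P(D) = 1/800
P(+|D) = 85/100 = 17/20
P(+|D') = 12/100 = 3/25
P(+) = P(+|D)P(D) + P(+|D')P(D')
     = \frac{17}{20} × \frac{1}{800} + \frac{3}{25} × \frac{799}{800}
     = \frac{9673}{80000}
P(D|+) = P(+|D)P(D)/P(+) = \frac{5}{569}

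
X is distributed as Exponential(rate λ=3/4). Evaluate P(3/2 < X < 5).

P(3/2 < X < 5) = ∫_{3/2}^{5} f(x) dx
where f(x) = \frac{3 e^{- \frac{3 x}{4}}}{4}
= - \frac{1}{e^{\frac{15}{4}}} + e^{- \frac{9}{8}}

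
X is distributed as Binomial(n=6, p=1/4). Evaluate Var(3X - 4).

For X ~ Binomial(n=6, p=1/4):
Var(X) = \frac{9}{8}
Var(3X - 4) = (3)² × Var(X) = 9 × \frac{9}{8} = \frac{81}{8}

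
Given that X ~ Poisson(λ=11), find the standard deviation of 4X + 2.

For X ~ Poisson(λ=11):
Var(X) = 11
SD(X) = √(Var(X)) = √(11) = \sqrt{11}
SD(4X + 2) = |4| × SD(X) = 4 × \sqrt{11} = 4 \sqrt{11}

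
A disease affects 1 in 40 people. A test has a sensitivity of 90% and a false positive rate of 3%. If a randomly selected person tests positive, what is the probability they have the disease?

Let D = the rare event, + = positive/flagged.
P(D) = 1/40
P(+|D) = 90/100 = 9/10
P(+|D') = 3/100
P(+) = P(+|D)P(D) + P(+|D')P(D')
     = \frac{9}{10} × \frac{1}{40} + \frac{3}{100} × \frac{39}{40}
     = \frac{207}{4000}
P(D|+) = P(+|D)P(D)/P(+) = \frac{10}{23}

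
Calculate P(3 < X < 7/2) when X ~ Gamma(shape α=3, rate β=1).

P(3 < X < 7/2) = ∫_{3}^{7/2} f(x) dx
where f(x) = \frac{x^{2} e^{- x}}{2}
= - \frac{85}{8 e^{\frac{7}{2}}} + \frac{17}{2 e^{3}}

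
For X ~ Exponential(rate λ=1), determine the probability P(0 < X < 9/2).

P(0 < X < 9/2) = ∫_{0}^{9/2} f(x) dx
where f(x) = e^{- x}
= 1 - e^{- \frac{9}{2}}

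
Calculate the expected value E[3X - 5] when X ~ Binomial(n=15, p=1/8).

For X ~ Binomial(n=15, p=1/8):
E[X] = \frac{15}{8}
E[3X - 5] = 3 × E[X] - 5 = \frac{5}{8}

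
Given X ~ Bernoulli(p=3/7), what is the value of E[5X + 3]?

For X ~ Bernoulli(p=3/7):
E[X] = \frac{3}{7}
E[5X + 3] = 5 × E[X] + 3 = \frac{36}{7}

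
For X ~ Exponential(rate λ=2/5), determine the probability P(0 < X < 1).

P(0 < X < 1) = ∫_{0}^{1} f(x) dx
where f(x) = \frac{2 e^{- \frac{2 x}{5}}}{5}
= 1 - e^{- \frac{2}{5}}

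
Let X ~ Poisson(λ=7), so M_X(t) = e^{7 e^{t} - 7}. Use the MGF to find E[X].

To find E[X], compute M^(1)(0):
M^(1)(t) = 7 e^{t} e^{7 e^{t} - 7}
M^(1)(0) = 7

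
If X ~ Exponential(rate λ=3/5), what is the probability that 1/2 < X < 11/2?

P(1/2 < X < 11/2) = ∫_{1/2}^{11/2} f(x) dx
where f(x) = \frac{3 e^{- \frac{3 x}{5}}}{5}
= - \frac{1 - e^{3}}{e^{\frac{33}{10}}}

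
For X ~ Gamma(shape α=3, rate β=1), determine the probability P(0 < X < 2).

P(0 < X < 2) = ∫_{0}^{2} f(x) dx
where f(x) = \frac{x^{2} e^{- x}}{2}
= 1 - \frac{5}{e^{2}}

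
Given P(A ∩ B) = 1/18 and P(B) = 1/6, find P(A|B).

P(A|B) = P(A ∩ B) / P(B)
= (1/18) / (1/6)
= 1/3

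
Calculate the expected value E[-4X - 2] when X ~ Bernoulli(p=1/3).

For X ~ Bernoulli(p=1/3):
E[X] = \frac{1}{3}
E[-4X - 2] = -4 × E[X] - 2 = - \frac{10}{3}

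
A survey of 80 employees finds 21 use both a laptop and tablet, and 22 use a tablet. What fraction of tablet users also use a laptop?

P(A ∩ B) = 21/80
P(B) = 22/80 = 11/40
P(A|B) = P(A ∩ B) / P(B) = (21/80) / (11/40) = 21/22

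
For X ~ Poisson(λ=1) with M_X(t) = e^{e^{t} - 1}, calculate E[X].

To find E[X], compute M^(1)(0):
M^(1)(t) = e^{t} e^{e^{t} - 1}
M^(1)(0) = 1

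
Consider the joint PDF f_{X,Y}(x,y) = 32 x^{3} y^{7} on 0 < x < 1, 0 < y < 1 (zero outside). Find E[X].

E[X] = ∫_0^1 ∫_0^1 x × f(x,y) dy dx
= ∫_0^1 ∫_0^1 x × (32 x^{3} y^{7}) dy dx
= \frac{4}{5}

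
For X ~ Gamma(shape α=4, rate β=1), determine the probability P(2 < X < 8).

P(2 < X < 8) = ∫_{2}^{8} f(x) dx
where f(x) = \frac{x^{3} e^{- x}}{6}
= \frac{-379 + 19 e^{6}}{3 e^{8}}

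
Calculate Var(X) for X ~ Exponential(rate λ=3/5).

For X ~ Exponential(rate λ=3/5):
Var(X) = \frac{25}{9}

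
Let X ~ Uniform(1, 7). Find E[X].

For X ~ Uniform(1, 7), the expected value is:
E[X] = 4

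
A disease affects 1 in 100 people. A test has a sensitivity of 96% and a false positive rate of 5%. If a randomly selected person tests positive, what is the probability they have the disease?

Let D = the rare event, + = positive/flagged.
P(D) = 1/100
P(+|D) = 96/100 = 24/25
P(+|D') = 5/100 = 1/20
P(+) = P(+|D)P(D) + P(+|D')P(D')
     = \frac{24}{25} × \frac{1}{100} + \frac{1}{20} × \frac{99}{100}
     = \frac{591}{10000}
P(D|+) = P(+|D)P(D)/P(+) = \frac{32}{197}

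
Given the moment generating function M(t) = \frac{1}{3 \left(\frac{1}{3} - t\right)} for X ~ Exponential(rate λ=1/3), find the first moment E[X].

To find E[X], compute M^(1)(0):
M^(1)(t) = \frac{1}{3 \left(\frac{1}{3} - t\right)^{2}}
M^(1)(0) = 3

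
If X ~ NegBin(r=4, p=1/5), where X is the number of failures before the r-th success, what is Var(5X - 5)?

For X ~ NegBin(r=4, p=1/5), where X is the number of failures before the r-th success:
Var(X) = 80
Var(5X - 5) = (5)² × Var(X) = 25 × 80 = 2000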